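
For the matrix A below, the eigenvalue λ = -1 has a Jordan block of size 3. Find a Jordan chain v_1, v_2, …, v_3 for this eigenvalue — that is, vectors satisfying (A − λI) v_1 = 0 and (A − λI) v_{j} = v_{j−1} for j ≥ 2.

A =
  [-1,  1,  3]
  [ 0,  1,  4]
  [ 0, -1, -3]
A Jordan chain for λ = -1 of length 3:
v_1 = (-1, 0, 0)ᵀ
v_2 = (1, 2, -1)ᵀ
v_3 = (0, 1, 0)ᵀ

Let N = A − (-1)·I. We want v_3 with N^3 v_3 = 0 but N^2 v_3 ≠ 0; then v_{j-1} := N · v_j for j = 3, …, 2.

Pick v_3 = (0, 1, 0)ᵀ.
Then v_2 = N · v_3 = (1, 2, -1)ᵀ.
Then v_1 = N · v_2 = (-1, 0, 0)ᵀ.

Sanity check: (A − (-1)·I) v_1 = (0, 0, 0)ᵀ = 0. ✓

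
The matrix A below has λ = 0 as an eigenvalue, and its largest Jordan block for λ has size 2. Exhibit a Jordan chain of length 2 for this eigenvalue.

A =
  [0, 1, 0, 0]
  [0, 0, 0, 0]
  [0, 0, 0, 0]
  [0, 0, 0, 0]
A Jordan chain for λ = 0 of length 2:
v_1 = (1, 0, 0, 0)ᵀ
v_2 = (0, 1, 0, 0)ᵀ

Let N = A − (0)·I. We want v_2 with N^2 v_2 = 0 but N^1 v_2 ≠ 0; then v_{j-1} := N · v_j for j = 2, …, 2.

Pick v_2 = (0, 1, 0, 0)ᵀ.
Then v_1 = N · v_2 = (1, 0, 0, 0)ᵀ.

Sanity check: (A − (0)·I) v_1 = (0, 0, 0, 0)ᵀ = 0. ✓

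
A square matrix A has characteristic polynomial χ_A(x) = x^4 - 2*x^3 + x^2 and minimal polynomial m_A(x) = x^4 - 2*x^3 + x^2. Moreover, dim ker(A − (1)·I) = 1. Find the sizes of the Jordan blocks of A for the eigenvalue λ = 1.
Block sizes for λ = 1: [2]

Step 1 — from the characteristic polynomial, algebraic multiplicity of λ = 1 is 2. From dim ker(A − (1)·I) = 1, there are exactly 1 Jordan blocks for λ = 1.
Step 2 — from the minimal polynomial, the factor (x − 1)^2 tells us the largest block for λ = 1 has size 2.
Step 3 — with total size 2, 1 blocks, and largest block 2, the block sizes (in nonincreasing order) are [2].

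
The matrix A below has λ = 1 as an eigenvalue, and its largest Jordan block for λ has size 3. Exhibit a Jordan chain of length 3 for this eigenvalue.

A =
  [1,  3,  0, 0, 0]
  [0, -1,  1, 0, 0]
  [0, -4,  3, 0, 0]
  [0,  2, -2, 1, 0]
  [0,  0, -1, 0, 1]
A Jordan chain for λ = 1 of length 3:
v_1 = (-6, 0, 0, 4, 4)ᵀ
v_2 = (3, -2, -4, 2, 0)ᵀ
v_3 = (0, 1, 0, 0, 0)ᵀ

Let N = A − (1)·I. We want v_3 with N^3 v_3 = 0 but N^2 v_3 ≠ 0; then v_{j-1} := N · v_j for j = 3, …, 2.

Pick v_3 = (0, 1, 0, 0, 0)ᵀ.
Then v_2 = N · v_3 = (3, -2, -4, 2, 0)ᵀ.
Then v_1 = N · v_2 = (-6, 0, 0, 4, 4)ᵀ.

Sanity check: (A − (1)·I) v_1 = (0, 0, 0, 0, 0)ᵀ = 0. ✓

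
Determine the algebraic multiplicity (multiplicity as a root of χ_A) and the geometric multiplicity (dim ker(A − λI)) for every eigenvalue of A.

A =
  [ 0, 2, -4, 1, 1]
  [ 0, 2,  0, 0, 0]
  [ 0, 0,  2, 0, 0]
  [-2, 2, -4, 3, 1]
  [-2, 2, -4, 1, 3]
λ = 2: alg = 5, geom = 4

Step 1 — factor the characteristic polynomial to read off the algebraic multiplicities:
  χ_A(x) = (x - 2)^5

Step 2 — compute geometric multiplicities via the rank-nullity identity g(λ) = n − rank(A − λI):
  rank(A − (2)·I) = 1, so dim ker(A − (2)·I) = n − 1 = 4

Summary:
  λ = 2: algebraic multiplicity = 5, geometric multiplicity = 4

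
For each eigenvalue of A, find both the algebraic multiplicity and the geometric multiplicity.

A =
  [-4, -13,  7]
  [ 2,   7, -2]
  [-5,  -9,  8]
λ = 3: alg = 2, geom = 1; λ = 5: alg = 1, geom = 1

Step 1 — factor the characteristic polynomial to read off the algebraic multiplicities:
  χ_A(x) = (x - 5)*(x - 3)^2

Step 2 — compute geometric multiplicities via the rank-nullity identity g(λ) = n − rank(A − λI):
  rank(A − (3)·I) = 2, so dim ker(A − (3)·I) = n − 2 = 1
  rank(A − (5)·I) = 2, so dim ker(A − (5)·I) = n − 2 = 1

Summary:
  λ = 3: algebraic multiplicity = 2, geometric multiplicity = 1
  λ = 5: algebraic multiplicity = 1, geometric multiplicity = 1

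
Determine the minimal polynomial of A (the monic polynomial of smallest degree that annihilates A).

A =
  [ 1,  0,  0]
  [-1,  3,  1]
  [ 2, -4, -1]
x^2 - 2*x + 1

The characteristic polynomial is χ_A(x) = (x - 1)^3, so the eigenvalues are known. The minimal polynomial is
  m_A(x) = Π_λ (x − λ)^{k_λ}
where k_λ is the size of the *largest* Jordan block for λ (equivalently, the smallest k with (A − λI)^k v = 0 for every generalised eigenvector v of λ).

  λ = 1: largest Jordan block has size 2, contributing (x − 1)^2

So m_A(x) = (x - 1)^2 = x^2 - 2*x + 1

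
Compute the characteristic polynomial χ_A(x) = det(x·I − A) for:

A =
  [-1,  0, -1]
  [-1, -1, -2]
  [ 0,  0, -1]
x^3 + 3*x^2 + 3*x + 1

Expanding det(x·I − A) (e.g. by cofactor expansion or by noting that A is similar to its Jordan form J, which has the same characteristic polynomial as A) gives
  χ_A(x) = x^3 + 3*x^2 + 3*x + 1
which factors as (x + 1)^3. The eigenvalues (with algebraic multiplicities) are λ = -1 with multiplicity 3.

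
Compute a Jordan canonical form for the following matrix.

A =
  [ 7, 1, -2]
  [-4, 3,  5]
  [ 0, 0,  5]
J_3(5)

The characteristic polynomial is
  det(x·I − A) = x^3 - 15*x^2 + 75*x - 125 = (x - 5)^3

Eigenvalues and multiplicities (the geometric multiplicity of λ is n − rank(A − λI), which equals the number of Jordan blocks for λ):
  λ = 5: algebraic multiplicity = 3, geometric multiplicity = 1

Determining the block sizes for each eigenvalue:
  λ = 5: one block (gm = 1), so the single block has size am = 3 → block sizes [3]

Assembling the blocks gives a Jordan form
J =
  [5, 1, 0]
  [0, 5, 1]
  [0, 0, 5]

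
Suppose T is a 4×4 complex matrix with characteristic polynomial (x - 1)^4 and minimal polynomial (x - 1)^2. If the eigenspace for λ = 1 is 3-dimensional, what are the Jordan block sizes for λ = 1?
Block sizes for λ = 1: [2, 1, 1]

Step 1 — from the characteristic polynomial, algebraic multiplicity of λ = 1 is 4. From dim ker(T − (1)·I) = 3, there are exactly 3 Jordan blocks for λ = 1.
Step 2 — from the minimal polynomial, the factor (x − 1)^2 tells us the largest block for λ = 1 has size 2.
Step 3 — with total size 4, 3 blocks, and largest block 2, the block sizes (in nonincreasing order) are [2, 1, 1].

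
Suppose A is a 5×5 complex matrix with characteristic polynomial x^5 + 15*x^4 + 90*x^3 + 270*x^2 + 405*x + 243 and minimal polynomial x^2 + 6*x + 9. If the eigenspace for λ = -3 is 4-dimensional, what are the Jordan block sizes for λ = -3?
Block sizes for λ = -3: [2, 1, 1, 1]

Step 1 — from the characteristic polynomial, algebraic multiplicity of λ = -3 is 5. From dim ker(A − (-3)·I) = 4, there are exactly 4 Jordan blocks for λ = -3.
Step 2 — from the minimal polynomial, the factor (x + 3)^2 tells us the largest block for λ = -3 has size 2.
Step 3 — with total size 5, 4 blocks, and largest block 2, the block sizes (in nonincreasing order) are [2, 1, 1, 1].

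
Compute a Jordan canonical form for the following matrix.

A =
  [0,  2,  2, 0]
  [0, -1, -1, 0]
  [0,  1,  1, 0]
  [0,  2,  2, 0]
J_2(0) ⊕ J_1(0) ⊕ J_1(0)

The characteristic polynomial is
  det(x·I − A) = x^4

Eigenvalues and multiplicities (the geometric multiplicity of λ is n − rank(A − λI), which equals the number of Jordan blocks for λ):
  λ = 0: algebraic multiplicity = 4, geometric multiplicity = 3

Determining the block sizes for each eigenvalue:
  λ = 0: 3 blocks summing to 4 forces exactly one block of size 2 and the rest size 1 → block sizes [2, 1, 1]

Assembling the blocks gives a Jordan form
J =
  [0, 1, 0, 0]
  [0, 0, 0, 0]
  [0, 0, 0, 0]
  [0, 0, 0, 0]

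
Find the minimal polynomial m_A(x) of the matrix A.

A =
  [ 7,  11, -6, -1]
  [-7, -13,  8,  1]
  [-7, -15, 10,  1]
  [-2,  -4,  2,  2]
x^3 - 4*x^2 + 4*x

The characteristic polynomial is χ_A(x) = x*(x - 2)^3, so the eigenvalues are known. The minimal polynomial is
  m_A(x) = Π_λ (x − λ)^{k_λ}
where k_λ is the size of the *largest* Jordan block for λ (equivalently, the smallest k with (A − λI)^k v = 0 for every generalised eigenvector v of λ).

  λ = 0: largest Jordan block has size 1, contributing (x − 0)
  λ = 2: largest Jordan block has size 2, contributing (x − 2)^2

So m_A(x) = x*(x - 2)^2 = x^3 - 4*x^2 + 4*x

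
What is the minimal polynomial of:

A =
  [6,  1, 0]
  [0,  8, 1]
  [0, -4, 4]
x^3 - 18*x^2 + 108*x - 216

The characteristic polynomial is χ_A(x) = (x - 6)^3, so the eigenvalues are known. The minimal polynomial is
  m_A(x) = Π_λ (x − λ)^{k_λ}
where k_λ is the size of the *largest* Jordan block for λ (equivalently, the smallest k with (A − λI)^k v = 0 for every generalised eigenvector v of λ).

  λ = 6: largest Jordan block has size 3, contributing (x − 6)^3

So m_A(x) = (x - 6)^3 = x^3 - 18*x^2 + 108*x - 216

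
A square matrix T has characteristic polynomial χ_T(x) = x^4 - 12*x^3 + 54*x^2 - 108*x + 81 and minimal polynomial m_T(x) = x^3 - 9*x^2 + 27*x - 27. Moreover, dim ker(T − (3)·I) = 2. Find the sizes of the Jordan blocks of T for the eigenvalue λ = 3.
Block sizes for λ = 3: [3, 1]

Step 1 — from the characteristic polynomial, algebraic multiplicity of λ = 3 is 4. From dim ker(T − (3)·I) = 2, there are exactly 2 Jordan blocks for λ = 3.
Step 2 — from the minimal polynomial, the factor (x − 3)^3 tells us the largest block for λ = 3 has size 3.
Step 3 — with total size 4, 2 blocks, and largest block 3, the block sizes (in nonincreasing order) are [3, 1].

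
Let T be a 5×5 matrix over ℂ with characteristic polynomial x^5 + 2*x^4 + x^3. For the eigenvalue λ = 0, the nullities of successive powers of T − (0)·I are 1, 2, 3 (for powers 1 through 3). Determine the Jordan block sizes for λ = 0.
Block sizes for λ = 0: [3]

From the dimensions of kernels of powers, the number of Jordan blocks of size at least j is d_j − d_{j−1} where d_j = dim ker(N^j) (with d_0 = 0). Computing the differences gives [1, 1, 1].
The number of blocks of size exactly k is (#blocks of size ≥ k) − (#blocks of size ≥ k + 1), so the partition is: 1 block(s) of size 3.
In nonincreasing order the block sizes are [3].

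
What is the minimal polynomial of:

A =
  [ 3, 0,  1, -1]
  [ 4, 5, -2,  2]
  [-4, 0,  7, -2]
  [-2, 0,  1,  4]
x^2 - 9*x + 20

The characteristic polynomial is χ_A(x) = (x - 5)^3*(x - 4), so the eigenvalues are known. The minimal polynomial is
  m_A(x) = Π_λ (x − λ)^{k_λ}
where k_λ is the size of the *largest* Jordan block for λ (equivalently, the smallest k with (A − λI)^k v = 0 for every generalised eigenvector v of λ).

  λ = 4: largest Jordan block has size 1, contributing (x − 4)
  λ = 5: largest Jordan block has size 1, contributing (x − 5)

So m_A(x) = (x - 5)*(x - 4) = x^2 - 9*x + 20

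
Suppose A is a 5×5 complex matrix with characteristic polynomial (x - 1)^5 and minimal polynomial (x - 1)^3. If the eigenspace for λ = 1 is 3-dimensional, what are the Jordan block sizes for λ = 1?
Block sizes for λ = 1: [3, 1, 1]

Step 1 — from the characteristic polynomial, algebraic multiplicity of λ = 1 is 5. From dim ker(A − (1)·I) = 3, there are exactly 3 Jordan blocks for λ = 1.
Step 2 — from the minimal polynomial, the factor (x − 1)^3 tells us the largest block for λ = 1 has size 3.
Step 3 — with total size 5, 3 blocks, and largest block 3, the block sizes (in nonincreasing order) are [3, 1, 1].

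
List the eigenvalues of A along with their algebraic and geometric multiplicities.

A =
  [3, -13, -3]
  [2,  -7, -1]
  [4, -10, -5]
λ = -3: alg = 3, geom = 1

Step 1 — factor the characteristic polynomial to read off the algebraic multiplicities:
  χ_A(x) = (x + 3)^3

Step 2 — compute geometric multiplicities via the rank-nullity identity g(λ) = n − rank(A − λI):
  rank(A − (-3)·I) = 2, so dim ker(A − (-3)·I) = n − 2 = 1

Summary:
  λ = -3: algebraic multiplicity = 3, geometric multiplicity = 1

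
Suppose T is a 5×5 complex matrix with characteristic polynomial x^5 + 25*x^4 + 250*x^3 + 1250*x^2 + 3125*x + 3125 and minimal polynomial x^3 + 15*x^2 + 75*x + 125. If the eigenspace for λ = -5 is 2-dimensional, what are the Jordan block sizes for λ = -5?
Block sizes for λ = -5: [3, 2]

Step 1 — from the characteristic polynomial, algebraic multiplicity of λ = -5 is 5. From dim ker(T − (-5)·I) = 2, there are exactly 2 Jordan blocks for λ = -5.
Step 2 — from the minimal polynomial, the factor (x + 5)^3 tells us the largest block for λ = -5 has size 3.
Step 3 — with total size 5, 2 blocks, and largest block 3, the block sizes (in nonincreasing order) are [3, 2].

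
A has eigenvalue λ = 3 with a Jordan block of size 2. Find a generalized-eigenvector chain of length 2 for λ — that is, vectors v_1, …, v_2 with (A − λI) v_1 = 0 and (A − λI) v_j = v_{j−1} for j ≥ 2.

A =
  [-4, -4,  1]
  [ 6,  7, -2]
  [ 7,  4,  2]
A Jordan chain for λ = 3 of length 2:
v_1 = (1, -2, -1)ᵀ
v_2 = (1, -2, 0)ᵀ

Let N = A − (3)·I. We want v_2 with N^2 v_2 = 0 but N^1 v_2 ≠ 0; then v_{j-1} := N · v_j for j = 2, …, 2.

Pick v_2 = (1, -2, 0)ᵀ.
Then v_1 = N · v_2 = (1, -2, -1)ᵀ.

Sanity check: (A − (3)·I) v_1 = (0, 0, 0)ᵀ = 0. ✓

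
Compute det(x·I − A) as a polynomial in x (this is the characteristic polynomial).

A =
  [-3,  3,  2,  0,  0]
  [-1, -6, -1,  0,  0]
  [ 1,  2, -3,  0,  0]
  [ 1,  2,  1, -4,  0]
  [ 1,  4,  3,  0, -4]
x^5 + 20*x^4 + 160*x^3 + 640*x^2 + 1280*x + 1024

Expanding det(x·I − A) (e.g. by cofactor expansion or by noting that A is similar to its Jordan form J, which has the same characteristic polynomial as A) gives
  χ_A(x) = x^5 + 20*x^4 + 160*x^3 + 640*x^2 + 1280*x + 1024
which factors as (x + 4)^5. The eigenvalues (with algebraic multiplicities) are λ = -4 with multiplicity 5.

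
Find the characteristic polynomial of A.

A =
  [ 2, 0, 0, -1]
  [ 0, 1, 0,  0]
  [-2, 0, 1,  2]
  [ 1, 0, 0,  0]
x^4 - 4*x^3 + 6*x^2 - 4*x + 1

Expanding det(x·I − A) (e.g. by cofactor expansion or by noting that A is similar to its Jordan form J, which has the same characteristic polynomial as A) gives
  χ_A(x) = x^4 - 4*x^3 + 6*x^2 - 4*x + 1
which factors as (x - 1)^4. The eigenvalues (with algebraic multiplicities) are λ = 1 with multiplicity 4.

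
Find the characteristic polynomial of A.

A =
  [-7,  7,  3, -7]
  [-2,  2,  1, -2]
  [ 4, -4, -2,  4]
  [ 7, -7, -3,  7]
x^4

Expanding det(x·I − A) (e.g. by cofactor expansion or by noting that A is similar to its Jordan form J, which has the same characteristic polynomial as A) gives
  χ_A(x) = x^4
which factors as x^4. The eigenvalues (with algebraic multiplicities) are λ = 0 with multiplicity 4.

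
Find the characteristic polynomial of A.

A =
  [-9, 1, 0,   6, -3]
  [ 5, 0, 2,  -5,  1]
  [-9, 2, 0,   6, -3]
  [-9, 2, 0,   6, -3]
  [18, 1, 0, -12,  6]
x^5 - 3*x^4

Expanding det(x·I − A) (e.g. by cofactor expansion or by noting that A is similar to its Jordan form J, which has the same characteristic polynomial as A) gives
  χ_A(x) = x^5 - 3*x^4
which factors as x^4*(x - 3). The eigenvalues (with algebraic multiplicities) are λ = 0 with multiplicity 4, λ = 3 with multiplicity 1.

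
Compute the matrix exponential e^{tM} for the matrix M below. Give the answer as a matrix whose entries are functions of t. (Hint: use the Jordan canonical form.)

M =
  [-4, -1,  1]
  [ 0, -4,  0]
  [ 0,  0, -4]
e^{tM} =
  [exp(-4*t), -t*exp(-4*t), t*exp(-4*t)]
  [0, exp(-4*t), 0]
  [0, 0, exp(-4*t)]

Strategy: write M = P · J · P⁻¹ where J is a Jordan canonical form, so e^{tM} = P · e^{tJ} · P⁻¹, and e^{tJ} can be computed block-by-block.

M has Jordan form
J =
  [-4,  1,  0]
  [ 0, -4,  0]
  [ 0,  0, -4]
(up to reordering of blocks).

Per-block formulas:
  For a 1×1 block at λ = -4: exp(t · [-4]) = [e^(-4t)].
  For a 2×2 Jordan block J_2(-4): exp(t · J_2(-4)) = e^(-4t)·(I + t·N), where N is the 2×2 nilpotent shift.

After assembling e^{tJ} and conjugating by P, we get:

e^{tM} =
  [exp(-4*t), -t*exp(-4*t), t*exp(-4*t)]
  [0, exp(-4*t), 0]
  [0, 0, exp(-4*t)]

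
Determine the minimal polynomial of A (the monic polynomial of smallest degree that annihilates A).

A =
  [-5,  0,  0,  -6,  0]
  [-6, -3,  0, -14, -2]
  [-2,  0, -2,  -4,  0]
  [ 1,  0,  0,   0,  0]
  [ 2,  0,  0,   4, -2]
x^2 + 5*x + 6

The characteristic polynomial is χ_A(x) = (x + 2)^3*(x + 3)^2, so the eigenvalues are known. The minimal polynomial is
  m_A(x) = Π_λ (x − λ)^{k_λ}
where k_λ is the size of the *largest* Jordan block for λ (equivalently, the smallest k with (A − λI)^k v = 0 for every generalised eigenvector v of λ).

  λ = -3: largest Jordan block has size 1, contributing (x + 3)
  λ = -2: largest Jordan block has size 1, contributing (x + 2)

So m_A(x) = (x + 2)*(x + 3) = x^2 + 5*x + 6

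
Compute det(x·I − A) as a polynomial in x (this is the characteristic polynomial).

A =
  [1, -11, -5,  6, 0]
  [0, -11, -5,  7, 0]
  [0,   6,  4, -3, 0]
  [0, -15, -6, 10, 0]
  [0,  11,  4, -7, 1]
x^5 - 5*x^4 + 10*x^3 - 10*x^2 + 5*x - 1

Expanding det(x·I − A) (e.g. by cofactor expansion or by noting that A is similar to its Jordan form J, which has the same characteristic polynomial as A) gives
  χ_A(x) = x^5 - 5*x^4 + 10*x^3 - 10*x^2 + 5*x - 1
which factors as (x - 1)^5. The eigenvalues (with algebraic multiplicities) are λ = 1 with multiplicity 5.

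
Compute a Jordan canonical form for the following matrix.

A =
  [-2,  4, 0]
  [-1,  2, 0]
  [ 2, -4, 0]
J_2(0) ⊕ J_1(0)

The characteristic polynomial is
  det(x·I − A) = x^3

Eigenvalues and multiplicities (the geometric multiplicity of λ is n − rank(A − λI), which equals the number of Jordan blocks for λ):
  λ = 0: algebraic multiplicity = 3, geometric multiplicity = 2

Determining the block sizes for each eigenvalue:
  λ = 0: 2 blocks summing to 3 forces exactly one block of size 2 and the rest size 1 → block sizes [2, 1]

Assembling the blocks gives a Jordan form
J =
  [0, 1, 0]
  [0, 0, 0]
  [0, 0, 0]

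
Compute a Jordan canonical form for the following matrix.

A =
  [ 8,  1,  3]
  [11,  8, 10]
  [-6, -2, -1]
J_3(5)

The characteristic polynomial is
  det(x·I − A) = x^3 - 15*x^2 + 75*x - 125 = (x - 5)^3

Eigenvalues and multiplicities (the geometric multiplicity of λ is n − rank(A − λI), which equals the number of Jordan blocks for λ):
  λ = 5: algebraic multiplicity = 3, geometric multiplicity = 1

Determining the block sizes for each eigenvalue:
  λ = 5: one block (gm = 1), so the single block has size am = 3 → block sizes [3]

Assembling the blocks gives a Jordan form
J =
  [5, 1, 0]
  [0, 5, 1]
  [0, 0, 5]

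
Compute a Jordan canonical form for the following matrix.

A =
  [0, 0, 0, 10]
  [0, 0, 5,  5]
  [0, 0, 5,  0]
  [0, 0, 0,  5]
J_1(0) ⊕ J_1(0) ⊕ J_1(5) ⊕ J_1(5)

The characteristic polynomial is
  det(x·I − A) = x^4 - 10*x^3 + 25*x^2 = x^2*(x - 5)^2

Eigenvalues and multiplicities (the geometric multiplicity of λ is n − rank(A − λI), which equals the number of Jordan blocks for λ):
  λ = 0: algebraic multiplicity = 2, geometric multiplicity = 2
  λ = 5: algebraic multiplicity = 2, geometric multiplicity = 2

Determining the block sizes for each eigenvalue:
  λ = 0: gm = am = 2, so every block has size 1 → block sizes [1, 1]
  λ = 5: gm = am = 2, so every block has size 1 → block sizes [1, 1]

Assembling the blocks gives a Jordan form
J =
  [0, 0, 0, 0]
  [0, 0, 0, 0]
  [0, 0, 5, 0]
  [0, 0, 0, 5]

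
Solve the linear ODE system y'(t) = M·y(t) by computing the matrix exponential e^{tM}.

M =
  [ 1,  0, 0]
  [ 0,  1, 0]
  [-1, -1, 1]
e^{tM} =
  [exp(t), 0, 0]
  [0, exp(t), 0]
  [-t*exp(t), -t*exp(t), exp(t)]

Strategy: write M = P · J · P⁻¹ where J is a Jordan canonical form, so e^{tM} = P · e^{tJ} · P⁻¹, and e^{tJ} can be computed block-by-block.

M has Jordan form
J =
  [1, 1, 0]
  [0, 1, 0]
  [0, 0, 1]
(up to reordering of blocks).

Per-block formulas:
  For a 2×2 Jordan block J_2(1): exp(t · J_2(1)) = e^(1t)·(I + t·N), where N is the 2×2 nilpotent shift.
  For a 1×1 block at λ = 1: exp(t · [1]) = [e^(1t)].

After assembling e^{tJ} and conjugating by P, we get:

e^{tM} =
  [exp(t), 0, 0]
  [0, exp(t), 0]
  [-t*exp(t), -t*exp(t), exp(t)]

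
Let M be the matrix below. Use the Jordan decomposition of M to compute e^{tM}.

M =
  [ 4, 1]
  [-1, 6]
e^{tM} =
  [-t*exp(5*t) + exp(5*t), t*exp(5*t)]
  [-t*exp(5*t), t*exp(5*t) + exp(5*t)]

Strategy: write M = P · J · P⁻¹ where J is a Jordan canonical form, so e^{tM} = P · e^{tJ} · P⁻¹, and e^{tJ} can be computed block-by-block.

M has Jordan form
J =
  [5, 1]
  [0, 5]
(up to reordering of blocks).

Per-block formulas:
  For a 2×2 Jordan block J_2(5): exp(t · J_2(5)) = e^(5t)·(I + t·N), where N is the 2×2 nilpotent shift.

After assembling e^{tJ} and conjugating by P, we get:

e^{tM} =
  [-t*exp(5*t) + exp(5*t), t*exp(5*t)]
  [-t*exp(5*t), t*exp(5*t) + exp(5*t)]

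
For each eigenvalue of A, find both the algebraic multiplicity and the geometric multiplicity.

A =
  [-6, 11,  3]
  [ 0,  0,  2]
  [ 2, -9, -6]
λ = -4: alg = 3, geom = 1

Step 1 — factor the characteristic polynomial to read off the algebraic multiplicities:
  χ_A(x) = (x + 4)^3

Step 2 — compute geometric multiplicities via the rank-nullity identity g(λ) = n − rank(A − λI):
  rank(A − (-4)·I) = 2, so dim ker(A − (-4)·I) = n − 2 = 1

Summary:
  λ = -4: algebraic multiplicity = 3, geometric multiplicity = 1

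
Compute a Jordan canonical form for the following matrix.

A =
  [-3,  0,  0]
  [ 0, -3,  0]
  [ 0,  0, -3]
J_1(-3) ⊕ J_1(-3) ⊕ J_1(-3)

The characteristic polynomial is
  det(x·I − A) = x^3 + 9*x^2 + 27*x + 27 = (x + 3)^3

Eigenvalues and multiplicities (the geometric multiplicity of λ is n − rank(A − λI), which equals the number of Jordan blocks for λ):
  λ = -3: algebraic multiplicity = 3, geometric multiplicity = 3

Determining the block sizes for each eigenvalue:
  λ = -3: gm = am = 3, so every block has size 1 → block sizes [1, 1, 1]

Assembling the blocks gives a Jordan form
J =
  [-3,  0,  0]
  [ 0, -3,  0]
  [ 0,  0, -3]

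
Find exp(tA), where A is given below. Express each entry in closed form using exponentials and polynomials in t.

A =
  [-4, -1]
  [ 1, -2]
e^{tA} =
  [-t*exp(-3*t) + exp(-3*t), -t*exp(-3*t)]
  [t*exp(-3*t), t*exp(-3*t) + exp(-3*t)]

Strategy: write A = P · J · P⁻¹ where J is a Jordan canonical form, so e^{tA} = P · e^{tJ} · P⁻¹, and e^{tJ} can be computed block-by-block.

A has Jordan form
J =
  [-3,  1]
  [ 0, -3]
(up to reordering of blocks).

Per-block formulas:
  For a 2×2 Jordan block J_2(-3): exp(t · J_2(-3)) = e^(-3t)·(I + t·N), where N is the 2×2 nilpotent shift.

After assembling e^{tJ} and conjugating by P, we get:

e^{tA} =
  [-t*exp(-3*t) + exp(-3*t), -t*exp(-3*t)]
  [t*exp(-3*t), t*exp(-3*t) + exp(-3*t)]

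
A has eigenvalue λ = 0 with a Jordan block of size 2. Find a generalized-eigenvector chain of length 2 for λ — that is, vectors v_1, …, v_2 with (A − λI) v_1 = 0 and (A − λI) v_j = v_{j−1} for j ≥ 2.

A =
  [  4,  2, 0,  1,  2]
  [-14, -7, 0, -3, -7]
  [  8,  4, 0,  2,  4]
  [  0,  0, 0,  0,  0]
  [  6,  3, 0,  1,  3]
A Jordan chain for λ = 0 of length 2:
v_1 = (4, -14, 8, 0, 6)ᵀ
v_2 = (1, 0, 0, 0, 0)ᵀ

Let N = A − (0)·I. We want v_2 with N^2 v_2 = 0 but N^1 v_2 ≠ 0; then v_{j-1} := N · v_j for j = 2, …, 2.

Pick v_2 = (1, 0, 0, 0, 0)ᵀ.
Then v_1 = N · v_2 = (4, -14, 8, 0, 6)ᵀ.

Sanity check: (A − (0)·I) v_1 = (0, 0, 0, 0, 0)ᵀ = 0. ✓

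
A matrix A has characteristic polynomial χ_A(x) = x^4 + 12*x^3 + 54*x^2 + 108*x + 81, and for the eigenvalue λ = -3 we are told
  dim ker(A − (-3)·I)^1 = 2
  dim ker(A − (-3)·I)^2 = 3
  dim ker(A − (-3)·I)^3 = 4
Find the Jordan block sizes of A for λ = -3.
Block sizes for λ = -3: [3, 1]

From the dimensions of kernels of powers, the number of Jordan blocks of size at least j is d_j − d_{j−1} where d_j = dim ker(N^j) (with d_0 = 0). Computing the differences gives [2, 1, 1].
The number of blocks of size exactly k is (#blocks of size ≥ k) − (#blocks of size ≥ k + 1), so the partition is: 1 block(s) of size 1, 1 block(s) of size 3.
In nonincreasing order the block sizes are [3, 1].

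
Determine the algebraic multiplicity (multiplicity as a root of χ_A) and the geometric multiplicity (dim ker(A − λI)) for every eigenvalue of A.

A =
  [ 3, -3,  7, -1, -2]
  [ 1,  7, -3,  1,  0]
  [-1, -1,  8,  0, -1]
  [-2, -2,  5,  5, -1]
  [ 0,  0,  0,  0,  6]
λ = 5: alg = 1, geom = 1; λ = 6: alg = 4, geom = 3

Step 1 — factor the characteristic polynomial to read off the algebraic multiplicities:
  χ_A(x) = (x - 6)^4*(x - 5)

Step 2 — compute geometric multiplicities via the rank-nullity identity g(λ) = n − rank(A − λI):
  rank(A − (5)·I) = 4, so dim ker(A − (5)·I) = n − 4 = 1
  rank(A − (6)·I) = 2, so dim ker(A − (6)·I) = n − 2 = 3

Summary:
  λ = 5: algebraic multiplicity = 1, geometric multiplicity = 1
  λ = 6: algebraic multiplicity = 4, geometric multiplicity = 3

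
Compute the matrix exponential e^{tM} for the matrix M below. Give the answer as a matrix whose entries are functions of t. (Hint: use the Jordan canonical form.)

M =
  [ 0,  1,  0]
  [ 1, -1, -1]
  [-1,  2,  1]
e^{tM} =
  [t^2/2 + 1, -t^2/2 + t, -t^2/2]
  [t, 1 - t, -t]
  [t^2/2 - t, -t^2/2 + 2*t, -t^2/2 + t + 1]

Strategy: write M = P · J · P⁻¹ where J is a Jordan canonical form, so e^{tM} = P · e^{tJ} · P⁻¹, and e^{tJ} can be computed block-by-block.

M has Jordan form
J =
  [0, 1, 0]
  [0, 0, 1]
  [0, 0, 0]
(up to reordering of blocks).

Per-block formulas:
  For a 3×3 Jordan block J_3(0): exp(t · J_3(0)) = e^(0t)·(I + t·N + (t^2/2)·N^2), where N is the 3×3 nilpotent shift.

After assembling e^{tJ} and conjugating by P, we get:

e^{tM} =
  [t^2/2 + 1, -t^2/2 + t, -t^2/2]
  [t, 1 - t, -t]
  [t^2/2 - t, -t^2/2 + 2*t, -t^2/2 + t + 1]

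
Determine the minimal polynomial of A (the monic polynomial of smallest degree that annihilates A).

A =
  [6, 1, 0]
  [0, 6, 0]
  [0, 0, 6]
x^2 - 12*x + 36

The characteristic polynomial is χ_A(x) = (x - 6)^3, so the eigenvalues are known. The minimal polynomial is
  m_A(x) = Π_λ (x − λ)^{k_λ}
where k_λ is the size of the *largest* Jordan block for λ (equivalently, the smallest k with (A − λI)^k v = 0 for every generalised eigenvector v of λ).

  λ = 6: largest Jordan block has size 2, contributing (x − 6)^2

So m_A(x) = (x - 6)^2 = x^2 - 12*x + 36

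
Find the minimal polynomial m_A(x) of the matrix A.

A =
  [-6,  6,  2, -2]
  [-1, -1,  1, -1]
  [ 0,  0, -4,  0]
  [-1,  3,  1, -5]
x^2 + 8*x + 16

The characteristic polynomial is χ_A(x) = (x + 4)^4, so the eigenvalues are known. The minimal polynomial is
  m_A(x) = Π_λ (x − λ)^{k_λ}
where k_λ is the size of the *largest* Jordan block for λ (equivalently, the smallest k with (A − λI)^k v = 0 for every generalised eigenvector v of λ).

  λ = -4: largest Jordan block has size 2, contributing (x + 4)^2

So m_A(x) = (x + 4)^2 = x^2 + 8*x + 16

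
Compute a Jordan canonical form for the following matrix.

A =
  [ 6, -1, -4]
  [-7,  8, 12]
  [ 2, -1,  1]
J_3(5)

The characteristic polynomial is
  det(x·I − A) = x^3 - 15*x^2 + 75*x - 125 = (x - 5)^3

Eigenvalues and multiplicities (the geometric multiplicity of λ is n − rank(A − λI), which equals the number of Jordan blocks for λ):
  λ = 5: algebraic multiplicity = 3, geometric multiplicity = 1

Determining the block sizes for each eigenvalue:
  λ = 5: one block (gm = 1), so the single block has size am = 3 → block sizes [3]

Assembling the blocks gives a Jordan form
J =
  [5, 1, 0]
  [0, 5, 1]
  [0, 0, 5]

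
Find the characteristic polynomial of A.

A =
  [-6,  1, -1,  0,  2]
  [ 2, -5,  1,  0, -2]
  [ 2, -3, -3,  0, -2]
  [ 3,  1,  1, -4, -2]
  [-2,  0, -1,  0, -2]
x^5 + 20*x^4 + 160*x^3 + 640*x^2 + 1280*x + 1024

Expanding det(x·I − A) (e.g. by cofactor expansion or by noting that A is similar to its Jordan form J, which has the same characteristic polynomial as A) gives
  χ_A(x) = x^5 + 20*x^4 + 160*x^3 + 640*x^2 + 1280*x + 1024
which factors as (x + 4)^5. The eigenvalues (with algebraic multiplicities) are λ = -4 with multiplicity 5.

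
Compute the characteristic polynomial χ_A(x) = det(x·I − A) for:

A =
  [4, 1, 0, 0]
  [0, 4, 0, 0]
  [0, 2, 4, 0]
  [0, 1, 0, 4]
x^4 - 16*x^3 + 96*x^2 - 256*x + 256

Expanding det(x·I − A) (e.g. by cofactor expansion or by noting that A is similar to its Jordan form J, which has the same characteristic polynomial as A) gives
  χ_A(x) = x^4 - 16*x^3 + 96*x^2 - 256*x + 256
which factors as (x - 4)^4. The eigenvalues (with algebraic multiplicities) are λ = 4 with multiplicity 4.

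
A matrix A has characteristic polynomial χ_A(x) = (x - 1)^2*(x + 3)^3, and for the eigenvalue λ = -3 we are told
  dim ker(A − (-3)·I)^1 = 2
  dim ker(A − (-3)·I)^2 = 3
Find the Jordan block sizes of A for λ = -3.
Block sizes for λ = -3: [2, 1]

From the dimensions of kernels of powers, the number of Jordan blocks of size at least j is d_j − d_{j−1} where d_j = dim ker(N^j) (with d_0 = 0). Computing the differences gives [2, 1].
The number of blocks of size exactly k is (#blocks of size ≥ k) − (#blocks of size ≥ k + 1), so the partition is: 1 block(s) of size 1, 1 block(s) of size 2.
In nonincreasing order the block sizes are [2, 1].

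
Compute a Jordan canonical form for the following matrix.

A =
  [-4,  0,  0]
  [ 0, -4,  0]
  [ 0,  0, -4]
J_1(-4) ⊕ J_1(-4) ⊕ J_1(-4)

The characteristic polynomial is
  det(x·I − A) = x^3 + 12*x^2 + 48*x + 64 = (x + 4)^3

Eigenvalues and multiplicities (the geometric multiplicity of λ is n − rank(A − λI), which equals the number of Jordan blocks for λ):
  λ = -4: algebraic multiplicity = 3, geometric multiplicity = 3

Determining the block sizes for each eigenvalue:
  λ = -4: gm = am = 3, so every block has size 1 → block sizes [1, 1, 1]

Assembling the blocks gives a Jordan form
J =
  [-4,  0,  0]
  [ 0, -4,  0]
  [ 0,  0, -4]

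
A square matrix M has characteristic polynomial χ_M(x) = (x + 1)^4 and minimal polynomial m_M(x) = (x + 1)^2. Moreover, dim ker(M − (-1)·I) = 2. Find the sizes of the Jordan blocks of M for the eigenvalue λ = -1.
Block sizes for λ = -1: [2, 2]

Step 1 — from the characteristic polynomial, algebraic multiplicity of λ = -1 is 4. From dim ker(M − (-1)·I) = 2, there are exactly 2 Jordan blocks for λ = -1.
Step 2 — from the minimal polynomial, the factor (x + 1)^2 tells us the largest block for λ = -1 has size 2.
Step 3 — with total size 4, 2 blocks, and largest block 2, the block sizes (in nonincreasing order) are [2, 2].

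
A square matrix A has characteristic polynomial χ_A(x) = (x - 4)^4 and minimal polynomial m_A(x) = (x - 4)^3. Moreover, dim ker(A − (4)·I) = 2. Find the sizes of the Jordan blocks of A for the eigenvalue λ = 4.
Block sizes for λ = 4: [3, 1]

Step 1 — from the characteristic polynomial, algebraic multiplicity of λ = 4 is 4. From dim ker(A − (4)·I) = 2, there are exactly 2 Jordan blocks for λ = 4.
Step 2 — from the minimal polynomial, the factor (x − 4)^3 tells us the largest block for λ = 4 has size 3.
Step 3 — with total size 4, 2 blocks, and largest block 3, the block sizes (in nonincreasing order) are [3, 1].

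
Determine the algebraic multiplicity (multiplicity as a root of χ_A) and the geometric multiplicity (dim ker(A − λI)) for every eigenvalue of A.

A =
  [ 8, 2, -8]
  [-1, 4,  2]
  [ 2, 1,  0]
λ = 4: alg = 3, geom = 1

Step 1 — factor the characteristic polynomial to read off the algebraic multiplicities:
  χ_A(x) = (x - 4)^3

Step 2 — compute geometric multiplicities via the rank-nullity identity g(λ) = n − rank(A − λI):
  rank(A − (4)·I) = 2, so dim ker(A − (4)·I) = n − 2 = 1

Summary:
  λ = 4: algebraic multiplicity = 3, geometric multiplicity = 1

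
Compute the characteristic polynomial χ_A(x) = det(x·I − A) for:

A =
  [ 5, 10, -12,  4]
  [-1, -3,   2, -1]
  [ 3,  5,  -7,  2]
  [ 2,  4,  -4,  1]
x^4 + 4*x^3 + 6*x^2 + 4*x + 1

Expanding det(x·I − A) (e.g. by cofactor expansion or by noting that A is similar to its Jordan form J, which has the same characteristic polynomial as A) gives
  χ_A(x) = x^4 + 4*x^3 + 6*x^2 + 4*x + 1
which factors as (x + 1)^4. The eigenvalues (with algebraic multiplicities) are λ = -1 with multiplicity 4.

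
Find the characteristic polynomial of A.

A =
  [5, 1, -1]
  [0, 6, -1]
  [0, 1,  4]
x^3 - 15*x^2 + 75*x - 125

Expanding det(x·I − A) (e.g. by cofactor expansion or by noting that A is similar to its Jordan form J, which has the same characteristic polynomial as A) gives
  χ_A(x) = x^3 - 15*x^2 + 75*x - 125
which factors as (x - 5)^3. The eigenvalues (with algebraic multiplicities) are λ = 5 with multiplicity 3.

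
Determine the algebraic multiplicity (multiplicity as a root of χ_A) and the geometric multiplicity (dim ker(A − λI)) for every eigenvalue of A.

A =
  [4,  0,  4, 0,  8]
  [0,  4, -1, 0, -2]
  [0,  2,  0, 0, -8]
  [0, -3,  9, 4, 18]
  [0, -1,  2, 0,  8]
λ = 4: alg = 5, geom = 3

Step 1 — factor the characteristic polynomial to read off the algebraic multiplicities:
  χ_A(x) = (x - 4)^5

Step 2 — compute geometric multiplicities via the rank-nullity identity g(λ) = n − rank(A − λI):
  rank(A − (4)·I) = 2, so dim ker(A − (4)·I) = n − 2 = 3

Summary:
  λ = 4: algebraic multiplicity = 5, geometric multiplicity = 3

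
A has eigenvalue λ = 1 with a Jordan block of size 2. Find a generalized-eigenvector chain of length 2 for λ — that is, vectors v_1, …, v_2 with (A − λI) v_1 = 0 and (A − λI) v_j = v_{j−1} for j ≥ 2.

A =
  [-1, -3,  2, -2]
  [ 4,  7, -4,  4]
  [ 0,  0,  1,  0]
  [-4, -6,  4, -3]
A Jordan chain for λ = 1 of length 2:
v_1 = (-2, 4, 0, -4)ᵀ
v_2 = (1, 0, 0, 0)ᵀ

Let N = A − (1)·I. We want v_2 with N^2 v_2 = 0 but N^1 v_2 ≠ 0; then v_{j-1} := N · v_j for j = 2, …, 2.

Pick v_2 = (1, 0, 0, 0)ᵀ.
Then v_1 = N · v_2 = (-2, 4, 0, -4)ᵀ.

Sanity check: (A − (1)·I) v_1 = (0, 0, 0, 0)ᵀ = 0. ✓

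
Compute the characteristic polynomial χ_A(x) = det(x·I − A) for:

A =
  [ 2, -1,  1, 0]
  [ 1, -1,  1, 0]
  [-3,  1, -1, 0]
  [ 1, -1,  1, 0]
x^4

Expanding det(x·I − A) (e.g. by cofactor expansion or by noting that A is similar to its Jordan form J, which has the same characteristic polynomial as A) gives
  χ_A(x) = x^4
which factors as x^4. The eigenvalues (with algebraic multiplicities) are λ = 0 with multiplicity 4.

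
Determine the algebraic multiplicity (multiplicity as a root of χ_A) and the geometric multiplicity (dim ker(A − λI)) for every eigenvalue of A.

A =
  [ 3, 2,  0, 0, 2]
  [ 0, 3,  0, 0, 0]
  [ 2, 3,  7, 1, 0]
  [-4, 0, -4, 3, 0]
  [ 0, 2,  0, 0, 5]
λ = 3: alg = 2, geom = 2; λ = 5: alg = 3, geom = 2

Step 1 — factor the characteristic polynomial to read off the algebraic multiplicities:
  χ_A(x) = (x - 5)^3*(x - 3)^2

Step 2 — compute geometric multiplicities via the rank-nullity identity g(λ) = n − rank(A − λI):
  rank(A − (3)·I) = 3, so dim ker(A − (3)·I) = n − 3 = 2
  rank(A − (5)·I) = 3, so dim ker(A − (5)·I) = n − 3 = 2

Summary:
  λ = 3: algebraic multiplicity = 2, geometric multiplicity = 2
  λ = 5: algebraic multiplicity = 3, geometric multiplicity = 2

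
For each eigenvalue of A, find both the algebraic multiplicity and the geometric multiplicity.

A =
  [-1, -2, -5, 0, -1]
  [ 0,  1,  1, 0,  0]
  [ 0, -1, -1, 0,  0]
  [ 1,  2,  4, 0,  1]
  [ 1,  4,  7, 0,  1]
λ = 0: alg = 5, geom = 2

Step 1 — factor the characteristic polynomial to read off the algebraic multiplicities:
  χ_A(x) = x^5

Step 2 — compute geometric multiplicities via the rank-nullity identity g(λ) = n − rank(A − λI):
  rank(A − (0)·I) = 3, so dim ker(A − (0)·I) = n − 3 = 2

Summary:
  λ = 0: algebraic multiplicity = 5, geometric multiplicity = 2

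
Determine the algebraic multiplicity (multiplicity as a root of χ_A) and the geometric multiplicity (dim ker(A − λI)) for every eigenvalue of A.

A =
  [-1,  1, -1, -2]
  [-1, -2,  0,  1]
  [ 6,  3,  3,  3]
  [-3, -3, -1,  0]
λ = 0: alg = 4, geom = 2

Step 1 — factor the characteristic polynomial to read off the algebraic multiplicities:
  χ_A(x) = x^4

Step 2 — compute geometric multiplicities via the rank-nullity identity g(λ) = n − rank(A − λI):
  rank(A − (0)·I) = 2, so dim ker(A − (0)·I) = n − 2 = 2

Summary:
  λ = 0: algebraic multiplicity = 4, geometric multiplicity = 2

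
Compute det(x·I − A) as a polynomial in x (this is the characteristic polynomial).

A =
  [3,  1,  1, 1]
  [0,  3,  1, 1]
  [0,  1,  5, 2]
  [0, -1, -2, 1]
x^4 - 12*x^3 + 54*x^2 - 108*x + 81

Expanding det(x·I − A) (e.g. by cofactor expansion or by noting that A is similar to its Jordan form J, which has the same characteristic polynomial as A) gives
  χ_A(x) = x^4 - 12*x^3 + 54*x^2 - 108*x + 81
which factors as (x - 3)^4. The eigenvalues (with algebraic multiplicities) are λ = 3 with multiplicity 4.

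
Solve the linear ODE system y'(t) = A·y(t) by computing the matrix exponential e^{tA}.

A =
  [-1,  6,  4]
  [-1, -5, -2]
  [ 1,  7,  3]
e^{tA} =
  [-t^2*exp(-t) + exp(-t), 2*t^2*exp(-t) + 6*t*exp(-t), 2*t^2*exp(-t) + 4*t*exp(-t)]
  [t^2*exp(-t) - t*exp(-t), -2*t^2*exp(-t) - 4*t*exp(-t) + exp(-t), -2*t^2*exp(-t) - 2*t*exp(-t)]
  [-3*t^2*exp(-t)/2 + t*exp(-t), 3*t^2*exp(-t) + 7*t*exp(-t), 3*t^2*exp(-t) + 4*t*exp(-t) + exp(-t)]

Strategy: write A = P · J · P⁻¹ where J is a Jordan canonical form, so e^{tA} = P · e^{tJ} · P⁻¹, and e^{tJ} can be computed block-by-block.

A has Jordan form
J =
  [-1,  1,  0]
  [ 0, -1,  1]
  [ 0,  0, -1]
(up to reordering of blocks).

Per-block formulas:
  For a 3×3 Jordan block J_3(-1): exp(t · J_3(-1)) = e^(-1t)·(I + t·N + (t^2/2)·N^2), where N is the 3×3 nilpotent shift.

After assembling e^{tJ} and conjugating by P, we get:

e^{tA} =
  [-t^2*exp(-t) + exp(-t), 2*t^2*exp(-t) + 6*t*exp(-t), 2*t^2*exp(-t) + 4*t*exp(-t)]
  [t^2*exp(-t) - t*exp(-t), -2*t^2*exp(-t) - 4*t*exp(-t) + exp(-t), -2*t^2*exp(-t) - 2*t*exp(-t)]
  [-3*t^2*exp(-t)/2 + t*exp(-t), 3*t^2*exp(-t) + 7*t*exp(-t), 3*t^2*exp(-t) + 4*t*exp(-t) + exp(-t)]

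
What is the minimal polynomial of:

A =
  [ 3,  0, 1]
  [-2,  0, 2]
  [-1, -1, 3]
x^3 - 6*x^2 + 12*x - 8

The characteristic polynomial is χ_A(x) = (x - 2)^3, so the eigenvalues are known. The minimal polynomial is
  m_A(x) = Π_λ (x − λ)^{k_λ}
where k_λ is the size of the *largest* Jordan block for λ (equivalently, the smallest k with (A − λI)^k v = 0 for every generalised eigenvector v of λ).

  λ = 2: largest Jordan block has size 3, contributing (x − 2)^3

So m_A(x) = (x - 2)^3 = x^3 - 6*x^2 + 12*x - 8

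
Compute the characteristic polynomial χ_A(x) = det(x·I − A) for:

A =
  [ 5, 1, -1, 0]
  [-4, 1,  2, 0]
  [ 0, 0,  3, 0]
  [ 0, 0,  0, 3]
x^4 - 12*x^3 + 54*x^2 - 108*x + 81

Expanding det(x·I − A) (e.g. by cofactor expansion or by noting that A is similar to its Jordan form J, which has the same characteristic polynomial as A) gives
  χ_A(x) = x^4 - 12*x^3 + 54*x^2 - 108*x + 81
which factors as (x - 3)^4. The eigenvalues (with algebraic multiplicities) are λ = 3 with multiplicity 4.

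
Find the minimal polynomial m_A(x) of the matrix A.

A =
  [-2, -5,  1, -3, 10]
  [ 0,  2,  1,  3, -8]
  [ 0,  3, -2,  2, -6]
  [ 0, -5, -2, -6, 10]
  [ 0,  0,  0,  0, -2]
x^3 + 6*x^2 + 12*x + 8

The characteristic polynomial is χ_A(x) = (x + 2)^5, so the eigenvalues are known. The minimal polynomial is
  m_A(x) = Π_λ (x − λ)^{k_λ}
where k_λ is the size of the *largest* Jordan block for λ (equivalently, the smallest k with (A − λI)^k v = 0 for every generalised eigenvector v of λ).

  λ = -2: largest Jordan block has size 3, contributing (x + 2)^3

So m_A(x) = (x + 2)^3 = x^3 + 6*x^2 + 12*x + 8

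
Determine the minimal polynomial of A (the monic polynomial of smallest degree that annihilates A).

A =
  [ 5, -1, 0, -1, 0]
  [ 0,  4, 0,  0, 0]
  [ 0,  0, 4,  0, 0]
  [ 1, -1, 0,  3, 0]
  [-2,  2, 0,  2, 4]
x^2 - 8*x + 16

The characteristic polynomial is χ_A(x) = (x - 4)^5, so the eigenvalues are known. The minimal polynomial is
  m_A(x) = Π_λ (x − λ)^{k_λ}
where k_λ is the size of the *largest* Jordan block for λ (equivalently, the smallest k with (A − λI)^k v = 0 for every generalised eigenvector v of λ).

  λ = 4: largest Jordan block has size 2, contributing (x − 4)^2

So m_A(x) = (x - 4)^2 = x^2 - 8*x + 16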